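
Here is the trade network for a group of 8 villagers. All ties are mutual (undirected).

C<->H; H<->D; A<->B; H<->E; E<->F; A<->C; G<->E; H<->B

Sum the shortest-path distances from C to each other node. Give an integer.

14

Distances from C: A:1, B:2, D:2, E:2, F:3, G:3, H:1.
Sum = 1 + 2 + 2 + 2 + 3 + 3 + 1 = 14.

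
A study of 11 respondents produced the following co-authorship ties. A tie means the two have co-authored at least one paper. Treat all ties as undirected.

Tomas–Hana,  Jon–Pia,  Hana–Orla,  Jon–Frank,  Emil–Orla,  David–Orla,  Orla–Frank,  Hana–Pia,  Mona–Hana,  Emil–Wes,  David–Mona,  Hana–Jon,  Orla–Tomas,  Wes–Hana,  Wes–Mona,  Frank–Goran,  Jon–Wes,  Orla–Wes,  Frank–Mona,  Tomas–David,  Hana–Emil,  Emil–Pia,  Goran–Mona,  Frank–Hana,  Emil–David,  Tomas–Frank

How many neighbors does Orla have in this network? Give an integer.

Orla is directly tied to David, Emil, Frank, Hana, Tomas, and Wes. That is 6 neighbors, so the degree of Orla is 6.

6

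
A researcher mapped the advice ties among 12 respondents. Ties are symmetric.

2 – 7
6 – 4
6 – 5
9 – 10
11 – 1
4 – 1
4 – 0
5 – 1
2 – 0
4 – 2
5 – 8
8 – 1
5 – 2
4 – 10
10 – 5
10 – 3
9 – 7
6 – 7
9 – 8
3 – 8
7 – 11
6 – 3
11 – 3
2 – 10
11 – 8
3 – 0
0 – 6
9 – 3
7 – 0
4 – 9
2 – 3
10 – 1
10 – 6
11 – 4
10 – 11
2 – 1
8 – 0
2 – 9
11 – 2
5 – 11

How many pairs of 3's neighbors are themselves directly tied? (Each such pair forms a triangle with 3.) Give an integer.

3's neighbors: 0, 2, 6, 8, 9, 10, and 11.
Neighbor pairs that are themselves tied: 3–0–2; 3–0–6; 3–0–8; 3–2–9; 3–2–10; 3–2–11; 3–6–10; 3–8–9; 3–8–11; 3–9–10; 3–10–11. Each forms one triangle with 3, for 11 in total.

11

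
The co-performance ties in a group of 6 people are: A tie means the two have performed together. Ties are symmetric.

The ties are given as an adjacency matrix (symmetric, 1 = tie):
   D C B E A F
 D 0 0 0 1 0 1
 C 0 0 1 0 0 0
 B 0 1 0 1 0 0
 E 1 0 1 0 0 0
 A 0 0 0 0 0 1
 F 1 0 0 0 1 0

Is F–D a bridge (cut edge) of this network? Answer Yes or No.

Without the F–D edge there is no alternate route between F and D, so the network disconnects. It is a bridge.

Yes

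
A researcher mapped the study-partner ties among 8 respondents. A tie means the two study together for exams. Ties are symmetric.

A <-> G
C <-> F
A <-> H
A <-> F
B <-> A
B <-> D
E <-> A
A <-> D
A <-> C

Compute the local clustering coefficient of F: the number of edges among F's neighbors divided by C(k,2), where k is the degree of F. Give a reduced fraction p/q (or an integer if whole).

F's neighbors: A and C (k = 2).
Possible neighbor pairs: C(2,2) = 1. Edges among them: A–C → e = 1.
Clustering(F) = 1/1.

1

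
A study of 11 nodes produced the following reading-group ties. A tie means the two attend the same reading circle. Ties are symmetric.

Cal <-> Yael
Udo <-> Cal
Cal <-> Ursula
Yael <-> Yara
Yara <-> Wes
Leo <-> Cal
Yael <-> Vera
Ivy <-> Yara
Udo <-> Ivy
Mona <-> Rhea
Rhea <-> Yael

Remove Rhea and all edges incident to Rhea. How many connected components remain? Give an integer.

2

Without Rhea, the remaining ties split the others into: {Cal, Ivy, Leo, Udo, Ursula, Vera, Wes, Yael, Yara}; {Mona}.
That's 2 separate components.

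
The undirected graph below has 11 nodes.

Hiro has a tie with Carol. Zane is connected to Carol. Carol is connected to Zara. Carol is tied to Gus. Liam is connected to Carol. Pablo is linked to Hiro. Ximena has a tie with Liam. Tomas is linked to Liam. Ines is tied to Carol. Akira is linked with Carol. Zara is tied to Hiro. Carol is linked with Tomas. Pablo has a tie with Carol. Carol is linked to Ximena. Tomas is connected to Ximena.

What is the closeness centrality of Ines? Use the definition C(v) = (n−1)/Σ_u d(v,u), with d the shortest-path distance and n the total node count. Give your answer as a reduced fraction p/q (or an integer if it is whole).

10/19

Distances from Ines: Akira:2, Carol:1, Gus:2, Hiro:2, Liam:2, Pablo:2, Tomas:2, Ximena:2, Zane:2, Zara:2. Sum = 19.
n = 11, so closeness = 10/19.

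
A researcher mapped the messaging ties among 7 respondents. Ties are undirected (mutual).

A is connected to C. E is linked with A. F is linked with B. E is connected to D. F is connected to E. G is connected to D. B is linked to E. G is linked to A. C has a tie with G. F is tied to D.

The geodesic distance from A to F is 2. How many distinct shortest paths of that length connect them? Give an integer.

1

The shortest distance is 2, and the only length-2 path is A–E–F. So there is exactly 1 shortest path.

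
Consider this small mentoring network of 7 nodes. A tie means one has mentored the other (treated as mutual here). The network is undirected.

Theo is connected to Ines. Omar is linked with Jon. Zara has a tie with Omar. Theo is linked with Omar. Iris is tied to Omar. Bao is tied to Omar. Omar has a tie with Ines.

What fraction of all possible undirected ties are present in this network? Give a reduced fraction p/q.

There are 7 edges and 7 nodes, so the maximum possible is C(7,2) = 21.
Density = 7/21 = 1/3.

1/3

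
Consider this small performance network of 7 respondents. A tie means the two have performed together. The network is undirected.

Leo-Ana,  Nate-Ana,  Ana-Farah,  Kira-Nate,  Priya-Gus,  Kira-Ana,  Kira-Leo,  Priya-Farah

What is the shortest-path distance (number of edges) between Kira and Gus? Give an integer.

One shortest route is Kira – Ana – Farah – Priya – Gus, which uses 4 edges, and at distance 3 from Kira we only reach {Priya}, which does not include Gus. So d(Kira,Gus) = 4.

4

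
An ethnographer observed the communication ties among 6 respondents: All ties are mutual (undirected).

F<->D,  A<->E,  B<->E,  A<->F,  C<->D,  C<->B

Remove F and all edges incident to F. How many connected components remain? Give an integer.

F's neighbors (A and D) remain reachable from one another through other ties, so the rest of the network stays in one piece.

1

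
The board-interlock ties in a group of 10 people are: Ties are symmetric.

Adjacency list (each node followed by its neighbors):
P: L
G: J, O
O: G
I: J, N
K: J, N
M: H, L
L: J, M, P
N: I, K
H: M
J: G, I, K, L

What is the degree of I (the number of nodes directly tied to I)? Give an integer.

I is directly tied to J and N. That is 2 neighbors, so the degree of I is 2.

2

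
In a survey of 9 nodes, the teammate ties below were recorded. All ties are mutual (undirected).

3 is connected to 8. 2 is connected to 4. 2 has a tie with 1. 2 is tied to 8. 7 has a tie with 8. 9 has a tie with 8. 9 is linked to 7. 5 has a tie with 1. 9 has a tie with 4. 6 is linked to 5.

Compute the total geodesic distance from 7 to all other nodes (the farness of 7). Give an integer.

20

Distances from 7: 1:3, 2:2, 3:2, 4:2, 5:4, 6:5, 8:1, 9:1.
Sum = 3 + 2 + 2 + 2 + 4 + 5 + 1 + 1 = 20.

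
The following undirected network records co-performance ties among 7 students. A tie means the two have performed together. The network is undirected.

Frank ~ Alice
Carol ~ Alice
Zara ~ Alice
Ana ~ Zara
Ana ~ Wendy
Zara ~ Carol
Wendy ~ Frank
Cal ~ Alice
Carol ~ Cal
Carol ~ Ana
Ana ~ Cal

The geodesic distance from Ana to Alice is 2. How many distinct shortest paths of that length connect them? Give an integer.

The shortest distance is 2. The length-2 paths are: Ana–Cal–Alice; Ana–Carol–Alice; Ana–Zara–Alice.
That gives 3 distinct shortest paths.

3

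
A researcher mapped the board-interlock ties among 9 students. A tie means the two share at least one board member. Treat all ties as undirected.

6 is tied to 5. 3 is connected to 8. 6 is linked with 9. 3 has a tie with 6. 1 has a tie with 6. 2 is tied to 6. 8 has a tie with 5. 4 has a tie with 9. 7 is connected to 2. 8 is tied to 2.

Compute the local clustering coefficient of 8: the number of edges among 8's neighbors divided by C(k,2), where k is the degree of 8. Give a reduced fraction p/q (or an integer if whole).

0

8's neighbors: 2, 3, and 5 (k = 3).
Possible neighbor pairs: C(3,2) = 3. Edges among them: none → e = 0.
Clustering(8) = 0/3 = 0.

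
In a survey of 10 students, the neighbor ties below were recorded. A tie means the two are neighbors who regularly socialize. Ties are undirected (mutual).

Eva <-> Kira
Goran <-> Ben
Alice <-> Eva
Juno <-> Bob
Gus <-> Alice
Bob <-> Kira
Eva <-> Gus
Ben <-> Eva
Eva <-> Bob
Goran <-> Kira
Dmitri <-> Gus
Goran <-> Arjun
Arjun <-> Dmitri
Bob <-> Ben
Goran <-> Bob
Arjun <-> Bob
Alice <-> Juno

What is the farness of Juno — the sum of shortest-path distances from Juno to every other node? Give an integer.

17

Distances from Juno: Alice:1, Arjun:2, Ben:2, Bob:1, Dmitri:3, Eva:2, Goran:2, Gus:2, Kira:2.
Sum = 1 + 2 + 2 + 1 + 3 + 2 + 2 + 2 + 2 = 17.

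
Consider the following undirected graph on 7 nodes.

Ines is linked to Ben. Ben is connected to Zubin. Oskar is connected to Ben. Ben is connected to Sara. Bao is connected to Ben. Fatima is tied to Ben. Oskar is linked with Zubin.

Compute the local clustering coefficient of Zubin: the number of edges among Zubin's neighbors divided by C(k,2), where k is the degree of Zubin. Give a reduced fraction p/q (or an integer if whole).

1

Zubin's neighbors: Ben and Oskar (k = 2).
Possible neighbor pairs: C(2,2) = 1. Edges among them: Ben–Oskar → e = 1.
Clustering(Zubin) = 1/1.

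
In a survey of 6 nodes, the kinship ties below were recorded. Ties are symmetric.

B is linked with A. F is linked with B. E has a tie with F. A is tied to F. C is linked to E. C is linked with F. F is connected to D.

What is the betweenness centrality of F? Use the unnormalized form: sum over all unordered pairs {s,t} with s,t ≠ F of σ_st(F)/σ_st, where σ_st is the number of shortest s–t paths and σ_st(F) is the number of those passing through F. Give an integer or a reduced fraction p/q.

Pairs whose geodesics pass through F — E–B: 1; E–A: 1; E–D: 1; B–C: 1; B–D: 1; A–C: 1; A–D: 1; C–D: 1.
All other pairs contribute 0.
Summing the contributions gives betweenness(F) = 8.

8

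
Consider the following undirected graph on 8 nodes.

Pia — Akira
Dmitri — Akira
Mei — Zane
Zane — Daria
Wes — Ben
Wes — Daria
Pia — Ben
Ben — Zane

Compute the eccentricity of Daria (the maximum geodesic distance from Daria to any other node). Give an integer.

Distances from Daria: Akira:4, Ben:2, Dmitri:5, Mei:2, Pia:3, Wes:1, Zane:1.
The largest is 5 (to Dmitri), so the eccentricity of Daria is 5.

5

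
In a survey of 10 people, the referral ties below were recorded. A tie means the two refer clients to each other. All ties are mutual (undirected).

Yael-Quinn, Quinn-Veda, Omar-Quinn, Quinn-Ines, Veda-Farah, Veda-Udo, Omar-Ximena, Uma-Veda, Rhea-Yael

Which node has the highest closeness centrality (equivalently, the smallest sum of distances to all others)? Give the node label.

Farness (sum of distances to all others) for each node — Farah:24, Ines:22, Omar:20, Quinn:14, Rhea:28, Udo:24, Uma:24, Veda:16, Ximena:28, Yael:20.
The smallest farness is 14, for Quinn, so Quinn has the highest closeness.

Quinn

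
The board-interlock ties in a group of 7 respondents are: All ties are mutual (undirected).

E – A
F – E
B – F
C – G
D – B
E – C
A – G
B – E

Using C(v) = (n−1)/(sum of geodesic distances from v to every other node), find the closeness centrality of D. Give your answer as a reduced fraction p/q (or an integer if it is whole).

2/5

Distances from D: A:3, B:1, C:3, E:2, F:2, G:4. Sum = 15.
n = 7, so closeness = 6/15 = 2/5.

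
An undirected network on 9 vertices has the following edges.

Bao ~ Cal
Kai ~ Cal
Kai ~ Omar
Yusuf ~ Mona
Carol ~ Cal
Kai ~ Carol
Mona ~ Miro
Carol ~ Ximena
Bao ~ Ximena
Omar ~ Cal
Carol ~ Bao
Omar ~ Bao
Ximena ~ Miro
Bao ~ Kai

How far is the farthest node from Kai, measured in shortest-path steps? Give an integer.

5

Distances from Kai: Bao:1, Cal:1, Carol:1, Miro:3, Mona:4, Omar:1, Ximena:2, Yusuf:5.
The largest is 5 (to Yusuf), so the eccentricity of Kai is 5.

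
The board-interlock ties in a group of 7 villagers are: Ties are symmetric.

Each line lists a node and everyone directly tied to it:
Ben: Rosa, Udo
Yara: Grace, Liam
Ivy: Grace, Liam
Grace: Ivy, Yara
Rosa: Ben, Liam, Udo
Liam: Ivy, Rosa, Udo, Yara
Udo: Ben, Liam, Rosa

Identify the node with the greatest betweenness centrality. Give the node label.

Unnormalized betweenness of each node: Ben:0, Grace:1/2, Ivy:2, Liam:19/2, Rosa:2, Udo:2, Yara:2.
Liam has the largest value, 19/2, making it the main broker — the node through which the most shortest paths run.

Liam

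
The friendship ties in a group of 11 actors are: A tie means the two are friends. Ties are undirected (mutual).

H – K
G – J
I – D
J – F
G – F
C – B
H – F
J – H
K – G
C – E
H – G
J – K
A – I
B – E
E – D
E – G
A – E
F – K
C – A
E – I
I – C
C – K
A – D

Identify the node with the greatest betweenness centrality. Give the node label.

Unnormalized betweenness of each node: A:7/12, B:0, C:39/4, D:0, E:89/6, F:0, G:45/4, H:0, I:7/12, J:0, K:8.
E has the largest value, 89/6, making it the main broker — the node through which the most shortest paths run.

E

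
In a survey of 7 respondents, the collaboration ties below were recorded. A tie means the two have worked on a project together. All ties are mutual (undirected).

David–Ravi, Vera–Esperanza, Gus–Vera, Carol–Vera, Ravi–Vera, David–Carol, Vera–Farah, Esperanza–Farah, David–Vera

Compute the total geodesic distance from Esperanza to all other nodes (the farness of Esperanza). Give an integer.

Distances from Esperanza: Carol:2, David:2, Farah:1, Gus:2, Ravi:2, Vera:1.
Sum = 2 + 2 + 1 + 2 + 2 + 1 = 10.

10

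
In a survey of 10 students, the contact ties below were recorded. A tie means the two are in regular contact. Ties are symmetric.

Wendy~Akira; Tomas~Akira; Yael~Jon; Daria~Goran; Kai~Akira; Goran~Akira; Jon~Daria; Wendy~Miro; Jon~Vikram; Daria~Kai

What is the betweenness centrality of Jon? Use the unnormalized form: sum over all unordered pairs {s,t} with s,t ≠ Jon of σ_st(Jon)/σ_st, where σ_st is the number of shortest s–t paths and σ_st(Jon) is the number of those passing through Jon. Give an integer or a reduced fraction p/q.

15

Pairs whose geodesics pass through Jon — Yael–Akira: 2/2; Yael–Wendy: 2/2; Yael–Vikram: 1; Yael–Kai: 1; Yael–Tomas: 2/2; Yael–Daria: 1; Yael–Goran: 1; Yael–Miro: 2/2; Akira–Vikram: 2/2; Wendy–Vikram: 2/2; Vikram–Kai: 1; Vikram–Tomas: 2/2; Vikram–Daria: 1; Vikram–Goran: 1 … (+1 more pairs).
All other pairs contribute 0.
Summing the contributions gives betweenness(Jon) = 15.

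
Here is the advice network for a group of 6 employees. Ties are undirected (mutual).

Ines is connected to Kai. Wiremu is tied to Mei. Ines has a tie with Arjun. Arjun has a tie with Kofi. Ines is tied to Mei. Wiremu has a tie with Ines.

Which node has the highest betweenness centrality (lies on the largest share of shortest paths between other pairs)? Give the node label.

Unnormalized betweenness of each node: Arjun:4, Ines:8, Kai:0, Kofi:0, Mei:0, Wiremu:0.
Ines has the largest value, 8, making it the main broker — the node through which the most shortest paths run.

Ines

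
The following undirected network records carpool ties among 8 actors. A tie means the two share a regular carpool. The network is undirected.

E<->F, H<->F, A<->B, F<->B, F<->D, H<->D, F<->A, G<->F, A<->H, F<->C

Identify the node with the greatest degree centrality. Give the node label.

Degrees — A:3, B:2, C:1, D:2, E:1, F:7, G:1, H:3.
The maximum is 7, attained only by F.

F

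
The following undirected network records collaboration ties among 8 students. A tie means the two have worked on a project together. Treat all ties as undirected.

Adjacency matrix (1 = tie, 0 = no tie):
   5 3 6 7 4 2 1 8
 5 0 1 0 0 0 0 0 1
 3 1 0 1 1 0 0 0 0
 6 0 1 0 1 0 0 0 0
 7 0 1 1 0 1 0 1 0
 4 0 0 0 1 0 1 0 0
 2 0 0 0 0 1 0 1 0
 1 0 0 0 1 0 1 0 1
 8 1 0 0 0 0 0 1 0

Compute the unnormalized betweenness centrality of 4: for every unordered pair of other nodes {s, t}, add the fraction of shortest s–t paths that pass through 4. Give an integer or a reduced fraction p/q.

3/2

Pairs whose geodesics pass through 4 — 3–2: 1/2; 6–2: 1/2; 7–2: 1/2.
All other pairs contribute 0.
Summing the contributions gives betweenness(4) = 3/2.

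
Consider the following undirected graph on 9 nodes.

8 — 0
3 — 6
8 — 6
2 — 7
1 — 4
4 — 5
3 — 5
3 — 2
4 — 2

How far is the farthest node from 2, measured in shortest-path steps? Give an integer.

4

Distances from 2: 0:4, 1:2, 3:1, 4:1, 5:2, 6:2, 7:1, 8:3.
The largest is 4 (to 0), so the eccentricity of 2 is 4.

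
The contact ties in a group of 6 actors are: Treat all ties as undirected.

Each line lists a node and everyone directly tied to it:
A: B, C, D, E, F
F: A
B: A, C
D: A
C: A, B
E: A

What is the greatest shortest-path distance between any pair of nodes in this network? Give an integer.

Eccentricity of each node (its greatest distance to any other): A:1, B:2, C:2, D:2, E:2, F:2.
The maximum eccentricity is 2, realized for instance by the pair F–B via F – A – B. So the diameter is 2.

2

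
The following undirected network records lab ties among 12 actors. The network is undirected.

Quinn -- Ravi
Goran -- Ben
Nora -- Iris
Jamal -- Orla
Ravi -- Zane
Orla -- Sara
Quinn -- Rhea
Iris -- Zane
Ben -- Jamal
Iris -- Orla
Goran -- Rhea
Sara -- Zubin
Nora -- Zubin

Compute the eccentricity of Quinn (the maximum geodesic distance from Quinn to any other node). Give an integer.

5

Distances from Quinn: Ben:3, Goran:2, Iris:3, Jamal:4, Nora:4, Orla:4, Ravi:1, Rhea:1, Sara:5, Zane:2, Zubin:5.
The largest is 5 (to Sara and Zubin), so the eccentricity of Quinn is 5.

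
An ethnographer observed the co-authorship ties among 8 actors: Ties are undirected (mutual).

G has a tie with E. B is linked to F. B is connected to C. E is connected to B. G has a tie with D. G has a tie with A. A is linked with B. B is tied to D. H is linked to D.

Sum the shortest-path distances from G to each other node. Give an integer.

13

Distances from G: A:1, B:2, C:3, D:1, E:1, F:3, H:2.
Sum = 1 + 2 + 3 + 1 + 1 + 3 + 2 = 13.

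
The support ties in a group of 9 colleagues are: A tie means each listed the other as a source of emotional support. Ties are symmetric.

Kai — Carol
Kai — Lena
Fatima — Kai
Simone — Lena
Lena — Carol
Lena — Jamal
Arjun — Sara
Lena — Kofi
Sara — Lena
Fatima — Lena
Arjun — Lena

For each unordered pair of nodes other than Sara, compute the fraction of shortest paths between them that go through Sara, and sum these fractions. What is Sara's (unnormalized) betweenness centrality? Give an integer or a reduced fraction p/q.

No shortest path between any pair of other nodes passes through Sara.
Summing the contributions gives betweenness(Sara) = 0.

0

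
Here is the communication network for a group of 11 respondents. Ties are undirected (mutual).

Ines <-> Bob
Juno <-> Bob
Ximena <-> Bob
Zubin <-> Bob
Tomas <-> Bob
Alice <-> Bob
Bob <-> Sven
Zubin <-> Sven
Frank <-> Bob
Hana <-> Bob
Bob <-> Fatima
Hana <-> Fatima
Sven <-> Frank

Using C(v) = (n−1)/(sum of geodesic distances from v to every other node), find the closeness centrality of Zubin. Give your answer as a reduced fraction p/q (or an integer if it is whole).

Distances from Zubin: Alice:2, Bob:1, Fatima:2, Frank:2, Hana:2, Ines:2, Juno:2, Sven:1, Tomas:2, Ximena:2. Sum = 18.
n = 11, so closeness = 10/18 = 5/9.

5/9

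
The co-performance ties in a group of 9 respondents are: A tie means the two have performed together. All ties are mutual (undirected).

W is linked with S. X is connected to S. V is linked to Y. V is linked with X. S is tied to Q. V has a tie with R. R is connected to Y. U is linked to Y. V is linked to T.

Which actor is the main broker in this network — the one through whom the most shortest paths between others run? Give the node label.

V

Unnormalized betweenness of each node: Q:0, R:0, S:13, T:0, U:0, V:19, W:0, X:15, Y:7.
V has the largest value, 19, making it the main broker — the node through which the most shortest paths run.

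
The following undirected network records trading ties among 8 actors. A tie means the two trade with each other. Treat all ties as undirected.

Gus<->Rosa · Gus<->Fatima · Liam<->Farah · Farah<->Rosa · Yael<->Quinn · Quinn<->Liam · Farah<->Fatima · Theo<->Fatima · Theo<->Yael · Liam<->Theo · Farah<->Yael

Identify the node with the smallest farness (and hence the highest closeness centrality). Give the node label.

Farah

Farness (sum of distances to all others) for each node — Farah:10, Fatima:12, Gus:16, Liam:12, Quinn:16, Rosa:14, Theo:12, Yael:12.
The smallest farness is 10, for Farah, so Farah has the highest closeness.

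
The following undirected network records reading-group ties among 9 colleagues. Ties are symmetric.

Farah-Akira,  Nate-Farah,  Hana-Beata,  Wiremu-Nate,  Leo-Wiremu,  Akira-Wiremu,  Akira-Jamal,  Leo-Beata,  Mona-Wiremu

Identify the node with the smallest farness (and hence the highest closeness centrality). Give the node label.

Wiremu

Farness (sum of distances to all others) for each node — Akira:16, Beata:21, Farah:21, Hana:28, Jamal:23, Leo:16, Mona:20, Nate:18, Wiremu:13.
The smallest farness is 13, for Wiremu, so Wiremu has the highest closeness.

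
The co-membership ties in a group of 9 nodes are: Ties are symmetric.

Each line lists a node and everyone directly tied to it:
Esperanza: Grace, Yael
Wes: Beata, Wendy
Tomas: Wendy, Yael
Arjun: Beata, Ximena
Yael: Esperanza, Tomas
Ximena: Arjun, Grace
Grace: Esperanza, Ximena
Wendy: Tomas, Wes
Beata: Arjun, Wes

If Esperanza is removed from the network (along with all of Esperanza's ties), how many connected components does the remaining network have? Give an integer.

1

Esperanza's neighbors (Grace and Yael) remain reachable from one another through other ties, so the rest of the network stays in one piece.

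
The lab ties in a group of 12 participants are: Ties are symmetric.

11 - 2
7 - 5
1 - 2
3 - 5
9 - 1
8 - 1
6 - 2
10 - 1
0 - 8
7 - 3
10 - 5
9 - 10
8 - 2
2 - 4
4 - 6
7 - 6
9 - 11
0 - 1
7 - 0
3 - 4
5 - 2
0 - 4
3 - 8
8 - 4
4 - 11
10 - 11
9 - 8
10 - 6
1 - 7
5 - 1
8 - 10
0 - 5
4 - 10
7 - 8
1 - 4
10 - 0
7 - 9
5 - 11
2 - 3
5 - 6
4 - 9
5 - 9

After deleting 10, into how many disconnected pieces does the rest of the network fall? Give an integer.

10's neighbors (0, 1, 4, 5, 6, 8, 9, and 11) remain reachable from one another through other ties, so the rest of the network stays in one piece.

1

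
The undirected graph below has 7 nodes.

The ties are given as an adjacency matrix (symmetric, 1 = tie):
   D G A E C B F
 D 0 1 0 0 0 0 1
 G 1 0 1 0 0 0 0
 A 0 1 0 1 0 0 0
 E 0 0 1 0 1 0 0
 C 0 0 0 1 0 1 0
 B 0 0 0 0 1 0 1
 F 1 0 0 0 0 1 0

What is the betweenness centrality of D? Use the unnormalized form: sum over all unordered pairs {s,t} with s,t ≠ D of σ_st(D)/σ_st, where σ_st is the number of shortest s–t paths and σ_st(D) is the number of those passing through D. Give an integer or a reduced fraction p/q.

3

Pairs whose geodesics pass through D — G–B: 1; G–F: 1; A–F: 1.
All other pairs contribute 0.
Summing the contributions gives betweenness(D) = 3.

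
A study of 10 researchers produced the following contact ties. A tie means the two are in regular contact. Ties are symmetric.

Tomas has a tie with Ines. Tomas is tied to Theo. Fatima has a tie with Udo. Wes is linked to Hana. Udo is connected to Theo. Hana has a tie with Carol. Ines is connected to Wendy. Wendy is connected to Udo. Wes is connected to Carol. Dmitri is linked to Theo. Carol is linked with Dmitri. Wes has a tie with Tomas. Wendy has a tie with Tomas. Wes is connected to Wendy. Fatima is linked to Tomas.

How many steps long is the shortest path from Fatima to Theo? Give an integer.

2

One shortest route is Fatima – Udo – Theo, which uses 2 edges, and Fatima and Theo are not directly tied, so nothing shorter exists. So d(Fatima,Theo) = 2.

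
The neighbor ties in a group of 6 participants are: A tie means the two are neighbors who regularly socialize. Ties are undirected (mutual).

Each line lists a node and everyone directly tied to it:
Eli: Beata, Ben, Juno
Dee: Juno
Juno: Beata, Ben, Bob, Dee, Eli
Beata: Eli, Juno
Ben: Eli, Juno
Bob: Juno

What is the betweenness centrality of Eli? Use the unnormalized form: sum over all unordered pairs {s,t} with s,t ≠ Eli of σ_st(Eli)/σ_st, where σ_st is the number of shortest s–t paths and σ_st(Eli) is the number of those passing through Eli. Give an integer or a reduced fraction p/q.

1/2

Pairs whose geodesics pass through Eli — Beata–Ben: 1/2.
All other pairs contribute 0.
Summing the contributions gives betweenness(Eli) = 1/2.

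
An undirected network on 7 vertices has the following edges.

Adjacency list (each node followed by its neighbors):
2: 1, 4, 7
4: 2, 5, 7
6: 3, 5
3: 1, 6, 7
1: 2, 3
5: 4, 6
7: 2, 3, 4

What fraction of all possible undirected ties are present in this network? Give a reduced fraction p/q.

There are 9 edges and 7 nodes, so the maximum possible is C(7,2) = 21.
Density = 9/21 = 3/7.

3/7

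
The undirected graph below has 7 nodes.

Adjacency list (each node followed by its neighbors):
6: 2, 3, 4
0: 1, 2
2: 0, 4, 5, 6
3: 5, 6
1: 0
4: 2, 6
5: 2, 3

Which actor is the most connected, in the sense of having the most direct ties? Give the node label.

2

Degrees — 0:2, 1:1, 2:4, 3:2, 4:2, 5:2, 6:3.
The maximum is 4, attained only by 2.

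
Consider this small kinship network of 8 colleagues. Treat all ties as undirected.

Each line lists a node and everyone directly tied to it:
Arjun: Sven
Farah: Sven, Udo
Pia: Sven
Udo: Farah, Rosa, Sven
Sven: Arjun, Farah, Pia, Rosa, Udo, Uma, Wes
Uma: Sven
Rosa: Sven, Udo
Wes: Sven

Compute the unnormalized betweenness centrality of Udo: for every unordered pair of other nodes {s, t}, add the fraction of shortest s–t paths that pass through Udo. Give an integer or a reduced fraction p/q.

Pairs whose geodesics pass through Udo — Rosa–Farah: 1/2.
All other pairs contribute 0.
Summing the contributions gives betweenness(Udo) = 1/2.

1/2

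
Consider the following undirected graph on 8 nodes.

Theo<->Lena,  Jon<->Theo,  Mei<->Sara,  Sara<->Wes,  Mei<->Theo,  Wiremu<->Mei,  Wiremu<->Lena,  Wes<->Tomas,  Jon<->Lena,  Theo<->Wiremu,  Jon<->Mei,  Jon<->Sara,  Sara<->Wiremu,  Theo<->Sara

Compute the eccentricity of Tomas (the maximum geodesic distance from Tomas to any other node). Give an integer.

Distances from Tomas: Jon:3, Lena:4, Mei:3, Sara:2, Theo:3, Wes:1, Wiremu:3.
The largest is 4 (to Lena), so the eccentricity of Tomas is 4.

4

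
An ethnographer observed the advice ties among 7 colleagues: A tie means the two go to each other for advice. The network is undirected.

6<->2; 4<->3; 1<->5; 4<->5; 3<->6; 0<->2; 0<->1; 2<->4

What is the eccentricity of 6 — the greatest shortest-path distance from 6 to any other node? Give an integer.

3

Distances from 6: 0:2, 1:3, 2:1, 3:1, 4:2, 5:3.
The largest is 3 (to 5 and 1), so the eccentricity of 6 is 3.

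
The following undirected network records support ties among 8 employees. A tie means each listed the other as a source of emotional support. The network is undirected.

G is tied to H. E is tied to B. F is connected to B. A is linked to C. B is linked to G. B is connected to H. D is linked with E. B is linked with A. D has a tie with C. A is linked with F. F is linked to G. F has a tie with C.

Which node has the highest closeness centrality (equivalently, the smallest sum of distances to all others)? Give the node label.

B

Farness (sum of distances to all others) for each node — A:11, B:9, C:12, D:14, E:12, F:10, G:12, H:14.
The smallest farness is 9, for B, so B has the highest closeness.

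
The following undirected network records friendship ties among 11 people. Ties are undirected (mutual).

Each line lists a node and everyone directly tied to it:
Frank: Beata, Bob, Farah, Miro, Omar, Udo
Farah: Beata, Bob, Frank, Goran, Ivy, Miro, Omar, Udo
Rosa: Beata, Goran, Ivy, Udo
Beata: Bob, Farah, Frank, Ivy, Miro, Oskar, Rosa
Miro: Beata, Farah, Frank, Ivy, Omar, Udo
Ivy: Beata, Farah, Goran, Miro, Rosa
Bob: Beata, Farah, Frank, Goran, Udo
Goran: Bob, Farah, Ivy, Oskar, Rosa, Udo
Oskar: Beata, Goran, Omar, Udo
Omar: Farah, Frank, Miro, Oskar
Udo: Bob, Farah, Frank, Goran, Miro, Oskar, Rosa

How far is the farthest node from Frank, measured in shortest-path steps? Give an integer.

Distances from Frank: Beata:1, Bob:1, Farah:1, Goran:2, Ivy:2, Miro:1, Omar:1, Oskar:2, Rosa:2, Udo:1.
The largest is 2 (to Oskar, Ivy, Rosa, and Goran), so the eccentricity of Frank is 2.

2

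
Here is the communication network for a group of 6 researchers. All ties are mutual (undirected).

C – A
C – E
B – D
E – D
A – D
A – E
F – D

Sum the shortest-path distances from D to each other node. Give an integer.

Distances from D: A:1, B:1, C:2, E:1, F:1.
Sum = 1 + 1 + 2 + 1 + 1 = 6.

6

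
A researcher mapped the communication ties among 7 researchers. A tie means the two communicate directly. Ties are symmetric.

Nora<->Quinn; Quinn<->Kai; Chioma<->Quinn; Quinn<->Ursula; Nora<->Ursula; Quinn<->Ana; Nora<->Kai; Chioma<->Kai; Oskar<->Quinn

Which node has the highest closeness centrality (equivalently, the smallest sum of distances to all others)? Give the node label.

Quinn

Farness (sum of distances to all others) for each node — Ana:11, Chioma:10, Kai:9, Nora:9, Oskar:11, Quinn:6, Ursula:10.
The smallest farness is 6, for Quinn, so Quinn has the highest closeness.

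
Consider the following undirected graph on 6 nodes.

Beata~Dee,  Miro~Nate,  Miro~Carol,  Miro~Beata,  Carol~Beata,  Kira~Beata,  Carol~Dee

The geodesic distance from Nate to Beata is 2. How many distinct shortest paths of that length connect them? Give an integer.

The shortest distance is 2, and the only length-2 path is Nate–Miro–Beata. So there is exactly 1 shortest path.

1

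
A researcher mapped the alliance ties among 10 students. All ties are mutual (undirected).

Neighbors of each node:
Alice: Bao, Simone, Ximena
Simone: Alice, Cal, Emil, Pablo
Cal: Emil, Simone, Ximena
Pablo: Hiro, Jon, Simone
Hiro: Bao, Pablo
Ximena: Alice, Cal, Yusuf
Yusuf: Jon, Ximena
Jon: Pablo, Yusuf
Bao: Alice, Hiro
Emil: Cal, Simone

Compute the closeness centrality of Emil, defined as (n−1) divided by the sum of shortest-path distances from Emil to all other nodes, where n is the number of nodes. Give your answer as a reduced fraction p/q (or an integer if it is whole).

Distances from Emil: Alice:2, Bao:3, Cal:1, Hiro:3, Jon:3, Pablo:2, Simone:1, Ximena:2, Yusuf:3. Sum = 20.
n = 10, so closeness = 9/20.

9/20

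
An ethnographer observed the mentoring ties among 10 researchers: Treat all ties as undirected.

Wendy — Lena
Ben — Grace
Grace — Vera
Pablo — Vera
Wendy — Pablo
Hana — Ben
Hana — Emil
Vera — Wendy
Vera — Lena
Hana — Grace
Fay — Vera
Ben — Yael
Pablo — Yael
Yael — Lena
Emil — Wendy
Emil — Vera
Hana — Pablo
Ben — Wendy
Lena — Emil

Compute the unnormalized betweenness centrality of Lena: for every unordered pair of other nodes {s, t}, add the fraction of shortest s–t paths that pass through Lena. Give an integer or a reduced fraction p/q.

7/3

Pairs whose geodesics pass through Lena — Fay–Yael: 1/2; Emil–Yael: 1; Vera–Yael: 1/2; Wendy–Yael: 1/3.
All other pairs contribute 0.
Summing the contributions gives betweenness(Lena) = 7/3.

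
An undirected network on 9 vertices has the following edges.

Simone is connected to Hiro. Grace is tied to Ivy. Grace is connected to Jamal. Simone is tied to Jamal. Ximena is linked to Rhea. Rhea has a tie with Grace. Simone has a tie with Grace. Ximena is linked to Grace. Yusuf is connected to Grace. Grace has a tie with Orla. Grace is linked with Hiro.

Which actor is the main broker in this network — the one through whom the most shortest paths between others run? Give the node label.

Unnormalized betweenness of each node: Grace:49/2, Hiro:0, Ivy:0, Jamal:0, Orla:0, Rhea:0, Simone:1/2, Ximena:0, Yusuf:0.
Grace has the largest value, 49/2, making it the main broker — the node through which the most shortest paths run.

Grace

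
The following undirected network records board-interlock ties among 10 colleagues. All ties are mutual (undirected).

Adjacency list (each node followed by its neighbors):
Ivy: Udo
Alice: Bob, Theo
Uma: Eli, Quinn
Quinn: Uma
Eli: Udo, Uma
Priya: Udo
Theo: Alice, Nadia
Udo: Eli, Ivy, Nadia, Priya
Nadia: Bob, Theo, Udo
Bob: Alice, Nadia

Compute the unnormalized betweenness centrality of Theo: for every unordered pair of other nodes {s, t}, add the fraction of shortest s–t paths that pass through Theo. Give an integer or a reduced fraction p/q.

7/2

Pairs whose geodesics pass through Theo — Nadia–Alice: 1/2; Ivy–Alice: 1/2; Quinn–Alice: 1/2; Udo–Alice: 1/2; Priya–Alice: 1/2; Eli–Alice: 1/2; Alice–Uma: 1/2.
All other pairs contribute 0.
Summing the contributions gives betweenness(Theo) = 7/2.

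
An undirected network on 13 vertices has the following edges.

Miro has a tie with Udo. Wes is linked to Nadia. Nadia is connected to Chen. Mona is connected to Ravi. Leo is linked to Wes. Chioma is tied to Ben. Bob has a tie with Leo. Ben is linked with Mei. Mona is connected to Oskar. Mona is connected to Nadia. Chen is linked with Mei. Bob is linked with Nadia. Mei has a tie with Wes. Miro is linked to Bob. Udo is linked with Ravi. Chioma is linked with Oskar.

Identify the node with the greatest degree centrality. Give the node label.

Nadia

Degrees — Ben:2, Bob:3, Chen:2, Chioma:2, Leo:2, Mei:3, Miro:2, Mona:3, Nadia:4, Oskar:2, Ravi:2, Udo:2, Wes:3.
The maximum is 4, attained only by Nadia.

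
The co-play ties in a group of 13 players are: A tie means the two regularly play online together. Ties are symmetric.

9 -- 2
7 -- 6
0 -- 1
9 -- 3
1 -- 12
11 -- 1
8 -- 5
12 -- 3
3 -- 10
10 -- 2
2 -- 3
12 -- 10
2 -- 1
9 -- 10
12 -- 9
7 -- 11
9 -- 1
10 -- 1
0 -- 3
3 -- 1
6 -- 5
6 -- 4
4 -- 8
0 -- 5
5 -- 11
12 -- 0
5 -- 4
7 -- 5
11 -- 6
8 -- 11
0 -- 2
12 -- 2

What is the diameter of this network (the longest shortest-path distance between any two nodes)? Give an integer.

4

Eccentricity of each node (its greatest distance to any other): 0:2, 1:3, 2:3, 3:3, 4:4, 5:3, 6:3, 7:3, 8:3, 9:4, 10:4, 11:2, 12:3.
The maximum eccentricity is 4, realized for instance by the pair 4–9 via 4 – 5 – 0 – 2 – 9. So the diameter is 4.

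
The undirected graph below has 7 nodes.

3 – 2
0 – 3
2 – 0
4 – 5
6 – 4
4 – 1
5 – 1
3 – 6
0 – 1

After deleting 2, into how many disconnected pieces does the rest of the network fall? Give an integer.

2's neighbors (0 and 3) remain reachable from one another through other ties, so the rest of the network stays in one piece.

1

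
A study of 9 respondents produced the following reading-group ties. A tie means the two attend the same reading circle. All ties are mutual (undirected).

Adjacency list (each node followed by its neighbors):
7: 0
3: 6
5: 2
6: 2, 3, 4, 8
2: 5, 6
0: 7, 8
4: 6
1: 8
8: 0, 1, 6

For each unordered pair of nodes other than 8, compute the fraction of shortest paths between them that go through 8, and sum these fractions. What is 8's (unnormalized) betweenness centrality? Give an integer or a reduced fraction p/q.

Pairs whose geodesics pass through 8 — 5–0: 1; 5–1: 1; 5–7: 1; 0–4: 1; 0–1: 1; 0–6: 1; 0–3: 1; 0–2: 1; 4–1: 1; 4–7: 1; 1–6: 1; 1–3: 1; 1–2: 1; 1–7: 1 … (+3 more pairs).
All other pairs contribute 0.
Summing the contributions gives betweenness(8) = 17.

17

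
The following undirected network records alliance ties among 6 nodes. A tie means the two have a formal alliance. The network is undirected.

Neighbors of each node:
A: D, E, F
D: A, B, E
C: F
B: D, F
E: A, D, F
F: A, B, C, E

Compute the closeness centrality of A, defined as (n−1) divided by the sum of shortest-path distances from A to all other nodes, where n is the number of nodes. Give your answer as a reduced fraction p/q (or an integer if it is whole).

5/7

Distances from A: B:2, C:2, D:1, E:1, F:1. Sum = 7.
n = 6, so closeness = 5/7.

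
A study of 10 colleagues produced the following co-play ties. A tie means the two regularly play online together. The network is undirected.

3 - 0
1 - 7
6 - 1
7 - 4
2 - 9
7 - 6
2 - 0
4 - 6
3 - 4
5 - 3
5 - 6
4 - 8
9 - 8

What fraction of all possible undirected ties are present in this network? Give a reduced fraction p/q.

13/45

There are 13 edges and 10 nodes, so the maximum possible is C(10,2) = 45.
Density = 13/45.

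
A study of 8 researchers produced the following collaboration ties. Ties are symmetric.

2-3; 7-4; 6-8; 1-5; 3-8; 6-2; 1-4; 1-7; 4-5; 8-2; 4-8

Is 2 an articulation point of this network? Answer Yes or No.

No

Even without 2, every remaining node can still reach every other (the residual graph is connected), so 2 is not a cut vertex.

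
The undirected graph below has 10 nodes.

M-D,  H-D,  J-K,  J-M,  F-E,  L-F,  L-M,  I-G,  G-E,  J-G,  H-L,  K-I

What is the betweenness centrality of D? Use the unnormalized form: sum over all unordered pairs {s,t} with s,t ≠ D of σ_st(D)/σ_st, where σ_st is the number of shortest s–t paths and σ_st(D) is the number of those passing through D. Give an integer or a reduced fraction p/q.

67/30

Pairs whose geodesics pass through D — I–H: 2/5; K–H: 1/2; J–H: 1/2; M–H: 1/2; H–G: 1/3.
All other pairs contribute 0.
Summing the contributions gives betweenness(D) = 67/30.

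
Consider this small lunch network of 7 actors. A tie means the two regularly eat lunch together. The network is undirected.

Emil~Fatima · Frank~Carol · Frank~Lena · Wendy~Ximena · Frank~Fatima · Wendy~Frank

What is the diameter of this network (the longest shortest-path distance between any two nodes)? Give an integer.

4

Eccentricity of each node (its greatest distance to any other): Carol:3, Emil:4, Fatima:3, Frank:2, Lena:3, Wendy:3, Ximena:4.
The maximum eccentricity is 4, realized for instance by the pair Emil–Ximena via Emil – Fatima – Frank – Wendy – Ximena. So the diameter is 4.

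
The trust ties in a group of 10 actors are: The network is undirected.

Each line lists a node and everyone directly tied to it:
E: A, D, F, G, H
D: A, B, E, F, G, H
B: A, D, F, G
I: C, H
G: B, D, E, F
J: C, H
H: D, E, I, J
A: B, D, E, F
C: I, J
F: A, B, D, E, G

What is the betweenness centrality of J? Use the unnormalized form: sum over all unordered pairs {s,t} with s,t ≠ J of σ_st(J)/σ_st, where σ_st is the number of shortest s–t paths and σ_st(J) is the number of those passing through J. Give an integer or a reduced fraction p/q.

7/2

Pairs whose geodesics pass through J — C–H: 1/2; C–B: 1/2; C–G: 2/4; C–A: 2/4; C–F: 2/4; C–E: 1/2; C–D: 1/2.
All other pairs contribute 0.
Summing the contributions gives betweenness(J) = 7/2.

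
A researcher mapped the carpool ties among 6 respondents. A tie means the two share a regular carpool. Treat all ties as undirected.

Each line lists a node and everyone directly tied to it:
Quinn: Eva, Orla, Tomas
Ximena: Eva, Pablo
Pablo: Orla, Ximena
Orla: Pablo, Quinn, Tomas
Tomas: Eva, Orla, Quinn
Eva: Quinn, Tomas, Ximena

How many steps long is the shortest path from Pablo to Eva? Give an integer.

One shortest route is Pablo – Ximena – Eva, which uses 2 edges, and Pablo and Eva are not directly tied, so nothing shorter exists. So d(Pablo,Eva) = 2.

2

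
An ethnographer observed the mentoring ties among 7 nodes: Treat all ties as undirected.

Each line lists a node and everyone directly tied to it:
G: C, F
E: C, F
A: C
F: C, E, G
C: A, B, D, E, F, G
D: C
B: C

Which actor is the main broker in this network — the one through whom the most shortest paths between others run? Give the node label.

C

Unnormalized betweenness of each node: A:0, B:0, C:25/2, D:0, E:0, F:1/2, G:0.
C has the largest value, 25/2, making it the main broker — the node through which the most shortest paths run.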